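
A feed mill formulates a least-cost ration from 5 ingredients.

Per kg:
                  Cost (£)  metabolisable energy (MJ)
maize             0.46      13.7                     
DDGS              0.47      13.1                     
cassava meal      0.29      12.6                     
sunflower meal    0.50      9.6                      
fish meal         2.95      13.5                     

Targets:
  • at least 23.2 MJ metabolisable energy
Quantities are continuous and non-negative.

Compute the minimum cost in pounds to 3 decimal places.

Treat it as an LP. Let x1 = kg of maize, x2 = kg of DDGS, x3 = kg of cassava meal, x4 = kg of sunflower meal, x5 = kg of fish meal.
Minimise 0.46x1 + 0.47x2 + 0.29x3 + 0.5x4 + 2.95x5 subject to:
  13.7x1 + 13.1x2 + 12.6x3 + 9.6x4 + 13.5x5 ≥ 23.2   (metabolisable energy)
  x1, x2, x3, x4, x5 ≥ 0.
The cheapest feasible vertex uses only cassava meal; maize, DDGS, sunflower meal, fish meal are not used. The metabolisable energy requirement is met with equality.
So cassava meal = 1.841 kg.
Cost = 0.29·1.841 = 0.53389.

£0.534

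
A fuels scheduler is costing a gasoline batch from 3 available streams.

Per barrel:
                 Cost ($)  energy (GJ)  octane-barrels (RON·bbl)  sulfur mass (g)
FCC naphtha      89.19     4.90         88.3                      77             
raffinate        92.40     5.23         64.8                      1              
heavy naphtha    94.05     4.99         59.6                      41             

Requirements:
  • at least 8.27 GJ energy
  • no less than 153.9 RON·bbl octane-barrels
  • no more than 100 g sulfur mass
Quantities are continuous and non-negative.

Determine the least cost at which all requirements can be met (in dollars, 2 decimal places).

Treat it as an LP. Let x1 = barrels of FCC naphtha, x2 = barrels of raffinate, x3 = barrels of heavy naphtha.
Minimise 89.19x1 + 92.4x2 + 94.05x3 subject to:
  4.9x1 + 5.23x2 + 4.99x3 ≥ 8.27   (energy)
  88.3x1 + 64.8x2 + 59.6x3 ≥ 153.9   (octane-barrels)
  77x1 + 1x2 + 41x3 ≤ 100   (sulfur mass)
  x1, x2, x3 ≥ 0.
The minimum-cost mix takes nothing from heavy naphtha — only FCC naphtha, raffinate. The octane-barrels and sulfur mass requirements are met with equality.
So FCC naphtha = 1.2907 barrels, raffinate = 0.61622 barrels.
Hence cost = 89.19·1.2907 + 92.4·0.61622 = $172.0563.

$172.06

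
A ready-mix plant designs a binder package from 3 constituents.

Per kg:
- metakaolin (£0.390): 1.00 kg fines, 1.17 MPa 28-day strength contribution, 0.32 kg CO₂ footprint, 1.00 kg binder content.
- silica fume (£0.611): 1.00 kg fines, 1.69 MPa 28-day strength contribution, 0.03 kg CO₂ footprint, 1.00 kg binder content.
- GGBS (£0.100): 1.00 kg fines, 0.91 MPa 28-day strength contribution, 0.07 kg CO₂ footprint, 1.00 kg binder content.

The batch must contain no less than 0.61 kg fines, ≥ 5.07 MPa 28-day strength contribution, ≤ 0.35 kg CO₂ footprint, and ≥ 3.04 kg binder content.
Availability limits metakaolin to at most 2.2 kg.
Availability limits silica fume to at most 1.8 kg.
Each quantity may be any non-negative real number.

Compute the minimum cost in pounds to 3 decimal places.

£0.727

Let x1 = kg of metakaolin, x2 = kg of silica fume, x3 = kg of GGBS.
Minimise 0.39x1 + 0.611x2 + 0.1x3 with:
  1x1 + 1x2 + 1x3 ≥ 0.61   (fines)
  1.17x1 + 1.69x2 + 0.91x3 ≥ 5.07   (28-day strength contribution)
  0.32x1 + 0.03x2 + 0.07x3 ≤ 0.35   (CO₂ footprint)
  1x1 + 1x2 + 1x3 ≥ 3.04   (binder content)
  x1 ≤ 2.2
  x2 ≤ 1.8
  x1, x2, x3 ≥ 0.
The optimal basis is {silica fume, GGBS}; metakaolin drops out. The 28-day strength contribution and CO₂ footprint requirements are met with equality.
Optimal quantities: silica fume = 0.4 kg, GGBS = 4.829 kg.
Total cost: 0.611·0.4 + 0.1·4.829 = 0.72730.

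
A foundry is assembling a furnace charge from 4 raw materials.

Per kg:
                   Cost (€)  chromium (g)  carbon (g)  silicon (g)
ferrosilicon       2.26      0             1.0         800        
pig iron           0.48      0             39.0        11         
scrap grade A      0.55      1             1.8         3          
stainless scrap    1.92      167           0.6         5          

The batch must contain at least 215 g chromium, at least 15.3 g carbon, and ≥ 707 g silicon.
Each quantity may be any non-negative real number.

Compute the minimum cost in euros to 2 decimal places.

€4.61

Treat it as an LP. Let x1 = kg of ferrosilicon, x2 = kg of pig iron, x3 = kg of scrap grade A, x4 = kg of stainless scrap.
Minimize 2.26x1 + 0.48x2 + 0.55x3 + 1.92x4 subject to:
  1x3 + 167x4 ≥ 215   (chromium)
  1x1 + 39x2 + 1.8x3 + 0.6x4 ≥ 15.3   (carbon)
  800x1 + 11x2 + 3x3 + 5x4 ≥ 707   (silicon)
  x1, x2, x3, x4 ≥ 0.
The minimum-cost mix takes nothing from scrap grade A — only ferrosilicon, pig iron, stainless scrap. Binding constraints: chromium, carbon, silicon.
So ferrosilicon = 0.8709 kg, pig iron = 0.3502 kg, stainless scrap = 1.287 kg.
Objective = 2.26·0.8709 + 0.48·0.3502 + 1.92·1.287 = 4.6074.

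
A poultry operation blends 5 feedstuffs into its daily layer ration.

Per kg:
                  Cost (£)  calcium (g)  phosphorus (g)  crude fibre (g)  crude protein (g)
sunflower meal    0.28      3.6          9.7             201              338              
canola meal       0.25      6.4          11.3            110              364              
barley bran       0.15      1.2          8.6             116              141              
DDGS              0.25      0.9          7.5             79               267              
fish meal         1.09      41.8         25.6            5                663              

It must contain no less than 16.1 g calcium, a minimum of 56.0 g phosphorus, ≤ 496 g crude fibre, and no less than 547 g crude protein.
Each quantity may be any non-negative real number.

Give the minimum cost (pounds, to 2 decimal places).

This is a linear program. Let x1 = kg of sunflower meal, x2 = kg of canola meal, x3 = kg of barley bran, x4 = kg of DDGS, x5 = kg of fish meal.
min 0.28x1 + 0.25x2 + 0.15x3 + 0.25x4 + 1.09x5 s.t.:
  3.6x1 + 6.4x2 + 1.2x3 + 0.9x4 + 41.8x5 ≥ 16.1   (calcium)
  9.7x1 + 11.3x2 + 8.6x3 + 7.5x4 + 25.6x5 ≥ 56   (phosphorus)
  201x1 + 110x2 + 116x3 + 79x4 + 5x5 ≤ 496   (crude fibre)
  338x1 + 364x2 + 141x3 + 267x4 + 663x5 ≥ 547   (crude protein)
  x1, x2, x3, x4, x5 ≥ 0.
At the optimum only canola meal, fish meal are positive (sunflower meal, barley bran, DDGS = 0). There the phosphorus and crude fibre constraints are tight.
Optimal quantities: canola meal = 4.5 kg, fish meal = 0.2012 kg.
Cost = 0.25·4.5 + 1.09·0.2012 = 1.3443.

£1.34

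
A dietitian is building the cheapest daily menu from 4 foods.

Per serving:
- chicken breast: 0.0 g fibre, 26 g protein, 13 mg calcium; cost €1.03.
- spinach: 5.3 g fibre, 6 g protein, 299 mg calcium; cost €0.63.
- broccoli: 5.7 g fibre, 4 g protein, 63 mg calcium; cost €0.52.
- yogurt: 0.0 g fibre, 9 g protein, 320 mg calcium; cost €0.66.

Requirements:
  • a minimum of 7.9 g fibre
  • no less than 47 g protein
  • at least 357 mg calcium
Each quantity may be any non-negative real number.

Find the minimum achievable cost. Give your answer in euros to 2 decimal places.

Treat it as an LP. Let x1 = servings of chicken breast, x2 = servings of spinach, x3 = servings of broccoli, x4 = servings of yogurt.
Minimize 1.03x1 + 0.63x2 + 0.52x3 + 0.66x4 subject to:
  5.3x2 + 5.7x3 ≥ 7.9   (fibre)
  26x1 + 6x2 + 4x3 + 9x4 ≥ 47   (protein)
  13x1 + 299x2 + 63x3 + 320x4 ≥ 357   (calcium)
  x1, x2, x3, x4 ≥ 0.
At the optimum only chicken breast, spinach, broccoli are positive (yogurt = 0). There the fibre, protein, calcium constraints are tight.
So chicken breast = 1.503 servings, spinach = 1.04 servings, broccoli = 0.4185 servings.
Objective = 1.03·1.503 + 0.63·1.04 + 0.52·0.4185 = 2.4209.

€2.42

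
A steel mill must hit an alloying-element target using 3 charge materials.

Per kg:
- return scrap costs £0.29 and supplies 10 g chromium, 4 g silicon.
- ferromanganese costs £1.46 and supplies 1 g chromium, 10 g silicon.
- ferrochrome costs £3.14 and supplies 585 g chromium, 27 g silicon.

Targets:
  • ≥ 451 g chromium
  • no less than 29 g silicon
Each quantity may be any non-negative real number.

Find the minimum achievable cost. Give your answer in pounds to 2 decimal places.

Set it up as a linear program. Let x1 = kg of return scrap, x2 = kg of ferromanganese, x3 = kg of ferrochrome.
Minimize 0.29x1 + 1.46x2 + 3.14x3 subject to:
  10x1 + 1x2 + 585x3 ≥ 451   (chromium)
  4x1 + 10x2 + 27x3 ≥ 29   (silicon)
  x1, x2, x3 ≥ 0.
The cheapest feasible vertex uses only return scrap, ferrochrome; ferromanganese is not used. Binding constraints: chromium and silicon.
Optimal quantities: return scrap = 2.313 kg, ferrochrome = 0.7314 kg.
Total cost: 0.29·2.313 + 3.14·0.7314 = 2.9674.

£2.97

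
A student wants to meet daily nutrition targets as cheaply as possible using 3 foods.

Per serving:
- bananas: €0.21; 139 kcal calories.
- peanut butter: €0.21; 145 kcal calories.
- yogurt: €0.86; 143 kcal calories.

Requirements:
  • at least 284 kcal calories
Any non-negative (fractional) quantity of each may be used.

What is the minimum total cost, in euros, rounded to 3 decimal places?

€0.411

This is a linear program. Let x1 = servings of bananas, x2 = servings of peanut butter, x3 = servings of yogurt.
min 0.21x1 + 0.21x2 + 0.86x3 with:
  139x1 + 145x2 + 143x3 ≥ 284   (calories)
  x1, x2, x3 ≥ 0.
The optimal basis is {peanut butter}; bananas, yogurt drop out. Binding constraint: calories.
So peanut butter = 1.959 servings.
Cost = 0.21·1.959 = 0.41139.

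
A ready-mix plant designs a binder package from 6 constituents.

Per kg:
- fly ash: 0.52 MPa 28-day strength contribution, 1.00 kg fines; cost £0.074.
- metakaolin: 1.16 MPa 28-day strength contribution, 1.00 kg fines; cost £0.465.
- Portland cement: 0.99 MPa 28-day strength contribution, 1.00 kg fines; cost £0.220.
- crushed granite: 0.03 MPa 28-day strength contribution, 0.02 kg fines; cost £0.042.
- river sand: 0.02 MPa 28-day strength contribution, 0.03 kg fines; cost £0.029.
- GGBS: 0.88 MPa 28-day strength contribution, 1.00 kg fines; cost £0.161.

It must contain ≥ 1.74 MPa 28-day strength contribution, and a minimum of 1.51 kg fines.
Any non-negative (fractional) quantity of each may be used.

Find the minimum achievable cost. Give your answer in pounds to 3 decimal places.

Let x1 = kg of fly ash, x2 = kg of metakaolin, x3 = kg of Portland cement, x4 = kg of crushed granite, x5 = kg of river sand, x6 = kg of GGBS.
min 0.074x1 + 0.465x2 + 0.22x3 + 0.042x4 + 0.029x5 + 0.161x6 with:
  0.52x1 + 1.16x2 + 0.99x3 + 0.03x4 + 0.02x5 + 0.88x6 ≥ 1.74   (28-day strength contribution)
  1x1 + 1x2 + 1x3 + 0.02x4 + 0.03x5 + 1x6 ≥ 1.51   (fines)
  x1, x2, x3, x4, x5, x6 ≥ 0.
At the optimum only fly ash is positive (metakaolin, Portland cement, crushed granite, river sand, GGBS = 0). There the 28-day strength contribution constraint is tight.
Optimal quantities: fly ash = 3.346 kg.
Objective = 0.074·3.346 = 0.24760.

£0.248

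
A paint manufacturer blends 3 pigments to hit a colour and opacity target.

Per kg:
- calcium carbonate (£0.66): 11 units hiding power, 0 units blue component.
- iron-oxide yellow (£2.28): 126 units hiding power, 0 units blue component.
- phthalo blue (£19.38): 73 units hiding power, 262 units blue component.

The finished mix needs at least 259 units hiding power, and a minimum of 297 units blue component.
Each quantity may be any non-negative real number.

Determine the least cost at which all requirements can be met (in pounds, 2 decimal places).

£25.16

This is a linear program. Let x1 = kg of calcium carbonate, x2 = kg of iron-oxide yellow, x3 = kg of phthalo blue.
min 0.66x1 + 2.28x2 + 19.38x3 with:
  11x1 + 126x2 + 73x3 ≥ 259   (hiding power)
  262x3 ≥ 297   (blue component)
  x1, x2, x3 ≥ 0.
The optimal basis is {iron-oxide yellow, phthalo blue}; calcium carbonate drops out. There the hiding power and blue component constraints are tight.
Optimal quantities: iron-oxide yellow = 1.3988 kg, phthalo blue = 1.1336 kg.
Total cost: 2.28·1.3988 + 19.38·1.1336 = 25.1584.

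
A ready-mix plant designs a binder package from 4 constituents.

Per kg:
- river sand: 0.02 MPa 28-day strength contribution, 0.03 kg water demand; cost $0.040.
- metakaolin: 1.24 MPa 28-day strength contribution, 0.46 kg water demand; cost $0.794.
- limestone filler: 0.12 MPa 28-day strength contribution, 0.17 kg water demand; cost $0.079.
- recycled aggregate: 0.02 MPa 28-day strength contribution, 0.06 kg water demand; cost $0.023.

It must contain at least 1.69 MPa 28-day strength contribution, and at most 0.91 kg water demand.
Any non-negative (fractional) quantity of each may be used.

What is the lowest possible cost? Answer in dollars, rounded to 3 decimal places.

Let x1 = kg of river sand, x2 = kg of metakaolin, x3 = kg of limestone filler, x4 = kg of recycled aggregate.
Minimise 0.04x1 + 0.794x2 + 0.079x3 + 0.023x4 s.t.:
  0.02x1 + 1.24x2 + 0.12x3 + 0.02x4 ≥ 1.69   (28-day strength contribution)
  0.03x1 + 0.46x2 + 0.17x3 + 0.06x4 ≤ 0.91   (water demand)
  x1, x2, x3, x4 ≥ 0.
The minimum-cost mix takes nothing from river sand, limestone filler, recycled aggregate — only metakaolin. Binding constraint: 28-day strength contribution.
That vertex is x2 = 1.363.
Objective = 0.794·1.363 = 1.08222.

$1.082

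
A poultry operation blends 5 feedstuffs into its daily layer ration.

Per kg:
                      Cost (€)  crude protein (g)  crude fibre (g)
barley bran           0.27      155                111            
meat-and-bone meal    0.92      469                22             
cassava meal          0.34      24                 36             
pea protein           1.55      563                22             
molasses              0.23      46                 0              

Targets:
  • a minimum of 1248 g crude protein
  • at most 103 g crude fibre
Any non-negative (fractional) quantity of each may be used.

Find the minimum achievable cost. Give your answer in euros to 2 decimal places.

€2.43

Let x1 = kg of barley bran, x2 = kg of meat-and-bone meal, x3 = kg of cassava meal, x4 = kg of pea protein, x5 = kg of molasses.
Minimize 0.27x1 + 0.92x2 + 0.34x3 + 1.55x4 + 0.23x5 subject to:
  155x1 + 469x2 + 24x3 + 563x4 + 46x5 ≥ 1248   (crude protein)
  111x1 + 22x2 + 36x3 + 22x4 ≤ 103   (crude fibre)
  x1, x2, x3, x4, x5 ≥ 0.
The minimum-cost mix takes nothing from cassava meal, pea protein, molasses — only barley bran, meat-and-bone meal. The crude protein and crude fibre requirements are met with equality.
That vertex is x1 = 0.4286, x2 = 2.519.
Total cost: 0.27·0.4286 + 0.92·2.519 = 2.4332.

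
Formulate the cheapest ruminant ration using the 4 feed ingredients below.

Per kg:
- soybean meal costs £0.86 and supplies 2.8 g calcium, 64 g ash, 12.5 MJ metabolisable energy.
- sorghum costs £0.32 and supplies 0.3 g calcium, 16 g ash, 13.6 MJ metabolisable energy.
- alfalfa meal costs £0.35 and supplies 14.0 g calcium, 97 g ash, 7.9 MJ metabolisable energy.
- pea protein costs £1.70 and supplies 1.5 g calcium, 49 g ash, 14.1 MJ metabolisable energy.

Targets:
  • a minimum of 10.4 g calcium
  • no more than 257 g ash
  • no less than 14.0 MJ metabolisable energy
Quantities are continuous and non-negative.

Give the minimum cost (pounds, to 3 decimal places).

This is a linear program. Let x1 = kg of soybean meal, x2 = kg of sorghum, x3 = kg of alfalfa meal, x4 = kg of pea protein.
min 0.86x1 + 0.32x2 + 0.35x3 + 1.7x4 with:
  2.8x1 + 0.3x2 + 14x3 + 1.5x4 ≥ 10.4   (calcium)
  64x1 + 16x2 + 97x3 + 49x4 ≤ 257   (ash)
  12.5x1 + 13.6x2 + 7.9x3 + 14.1x4 ≥ 14   (metabolisable energy)
  x1, x2, x3, x4 ≥ 0.
The minimum-cost mix takes nothing from soybean meal, pea protein — only sorghum, alfalfa meal. Binding constraints: calcium and metabolisable energy.
Optimal quantities: sorghum = 0.6054 kg, alfalfa meal = 0.7299 kg.
Hence cost = 0.32·0.6054 + 0.35·0.7299 = £0.44919.

£0.449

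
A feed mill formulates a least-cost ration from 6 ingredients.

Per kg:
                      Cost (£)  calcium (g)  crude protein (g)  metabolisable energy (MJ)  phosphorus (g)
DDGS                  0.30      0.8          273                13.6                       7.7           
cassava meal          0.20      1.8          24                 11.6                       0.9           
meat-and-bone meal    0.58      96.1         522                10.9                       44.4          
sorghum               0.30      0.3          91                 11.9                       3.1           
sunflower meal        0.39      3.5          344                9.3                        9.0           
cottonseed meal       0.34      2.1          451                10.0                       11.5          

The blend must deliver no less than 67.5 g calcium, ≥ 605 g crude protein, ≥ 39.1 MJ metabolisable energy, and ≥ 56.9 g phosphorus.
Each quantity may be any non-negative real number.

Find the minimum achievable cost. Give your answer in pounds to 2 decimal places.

£1.16

Let x1 = kg of DDGS, x2 = kg of cassava meal, x3 = kg of meat-and-bone meal, x4 = kg of sorghum, x5 = kg of sunflower meal, x6 = kg of cottonseed meal.
Minimize 0.3x1 + 0.2x2 + 0.58x3 + 0.3x4 + 0.39x5 + 0.34x6 with:
  0.8x1 + 1.8x2 + 96.1x3 + 0.3x4 + 3.5x5 + 2.1x6 ≥ 67.5   (calcium)
  273x1 + 24x2 + 522x3 + 91x4 + 344x5 + 451x6 ≥ 605   (crude protein)
  13.6x1 + 11.6x2 + 10.9x3 + 11.9x4 + 9.3x5 + 10x6 ≥ 39.1   (metabolisable energy)
  7.7x1 + 0.9x2 + 44.4x3 + 3.1x4 + 9x5 + 11.5x6 ≥ 56.9   (phosphorus)
  x1, x2, x3, x4, x5, x6 ≥ 0.
At the optimum only cassava meal, meat-and-bone meal are positive (DDGS, sorghum, sunflower meal, cottonseed meal = 0). There the metabolisable energy and phosphorus constraints are tight.
Solving gives x2 = 2.209, x3 = 1.237.
Cost = 0.2·2.209 + 0.58·1.237 = 1.1593.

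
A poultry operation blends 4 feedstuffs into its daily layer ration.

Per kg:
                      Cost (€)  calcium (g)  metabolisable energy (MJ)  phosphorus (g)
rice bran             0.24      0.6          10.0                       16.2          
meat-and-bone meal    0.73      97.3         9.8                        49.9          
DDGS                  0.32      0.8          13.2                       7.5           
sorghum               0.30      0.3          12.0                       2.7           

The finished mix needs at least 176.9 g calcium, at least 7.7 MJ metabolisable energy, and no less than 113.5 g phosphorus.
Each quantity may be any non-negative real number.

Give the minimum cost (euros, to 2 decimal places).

€1.66

Treat it as an LP. Let x1 = kg of rice bran, x2 = kg of meat-and-bone meal, x3 = kg of DDGS, x4 = kg of sorghum.
Minimize 0.24x1 + 0.73x2 + 0.32x3 + 0.3x4 subject to:
  0.6x1 + 97.3x2 + 0.8x3 + 0.3x4 ≥ 176.9   (calcium)
  10x1 + 9.8x2 + 13.2x3 + 12x4 ≥ 7.7   (metabolisable energy)
  16.2x1 + 49.9x2 + 7.5x3 + 2.7x4 ≥ 113.5   (phosphorus)
  x1, x2, x3, x4 ≥ 0.
At the optimum only meat-and-bone meal is positive (rice bran, DDGS, sorghum = 0). There the phosphorus constraint is tight.
Solving gives x2 = 2.275.
Cost = 0.73·2.275 = 1.6608.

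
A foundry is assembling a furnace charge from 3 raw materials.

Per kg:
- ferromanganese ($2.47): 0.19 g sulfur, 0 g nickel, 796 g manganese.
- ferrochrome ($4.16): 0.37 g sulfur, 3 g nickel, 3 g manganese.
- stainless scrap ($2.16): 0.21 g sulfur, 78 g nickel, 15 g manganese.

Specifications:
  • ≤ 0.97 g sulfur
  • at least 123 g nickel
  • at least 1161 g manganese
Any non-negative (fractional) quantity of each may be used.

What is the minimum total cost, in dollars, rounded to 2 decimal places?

Treat it as an LP. Let x1 = kg of ferromanganese, x2 = kg of ferrochrome, x3 = kg of stainless scrap.
min 2.47x1 + 4.16x2 + 2.16x3 s.t.:
  0.19x1 + 0.37x2 + 0.21x3 ≤ 0.97   (sulfur)
  3x2 + 78x3 ≥ 123   (nickel)
  796x1 + 3x2 + 15x3 ≥ 1161   (manganese)
  x1, x2, x3 ≥ 0.
At the optimum only ferromanganese, stainless scrap are positive (ferrochrome = 0). The nickel and manganese requirements are met with equality.
That vertex is x1 = 1.429, x3 = 1.577.
Hence cost = 2.47·1.429 + 2.16·1.577 = $6.9360.

$6.94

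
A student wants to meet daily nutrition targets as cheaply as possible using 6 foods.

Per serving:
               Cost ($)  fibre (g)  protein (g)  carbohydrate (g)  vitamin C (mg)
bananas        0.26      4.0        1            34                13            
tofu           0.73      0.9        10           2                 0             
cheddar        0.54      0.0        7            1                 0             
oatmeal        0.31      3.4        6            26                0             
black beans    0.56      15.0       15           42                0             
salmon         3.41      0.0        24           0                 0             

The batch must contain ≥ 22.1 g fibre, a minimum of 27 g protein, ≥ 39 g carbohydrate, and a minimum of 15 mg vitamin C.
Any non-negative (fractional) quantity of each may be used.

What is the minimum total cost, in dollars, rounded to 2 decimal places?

This is a linear program. Let x1 = servings of bananas, x2 = servings of tofu, x3 = servings of cheddar, x4 = servings of oatmeal, x5 = servings of black beans, x6 = servings of salmon.
Minimize 0.26x1 + 0.73x2 + 0.54x3 + 0.31x4 + 0.56x5 + 3.41x6 s.t.:
  4x1 + 0.9x2 + 3.4x4 + 15x5 ≥ 22.1   (fibre)
  1x1 + 10x2 + 7x3 + 6x4 + 15x5 + 24x6 ≥ 27   (protein)
  34x1 + 2x2 + 1x3 + 26x4 + 42x5 ≥ 39   (carbohydrate)
  13x1 ≥ 15   (vitamin C)
  x1, x2, x3, x4, x5, x6 ≥ 0.
The optimal basis is {bananas, black beans}; tofu, cheddar, oatmeal, salmon drop out. There the protein and vitamin C constraints are tight.
So bananas = 1.154 servings, black beans = 1.723 servings.
Objective = 0.26·1.154 + 0.56·1.723 = 1.2649.

$1.26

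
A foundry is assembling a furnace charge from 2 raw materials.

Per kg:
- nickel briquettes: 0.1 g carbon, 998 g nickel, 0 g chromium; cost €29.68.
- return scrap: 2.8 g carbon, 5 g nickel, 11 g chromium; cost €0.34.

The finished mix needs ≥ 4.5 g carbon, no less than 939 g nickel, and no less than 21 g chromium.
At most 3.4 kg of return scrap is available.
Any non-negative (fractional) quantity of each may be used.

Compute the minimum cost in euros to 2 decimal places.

Let x1 = kg of nickel briquettes, x2 = kg of return scrap.
Minimize 29.68x1 + 0.34x2 with:
  0.1x1 + 2.8x2 ≥ 4.5   (carbon)
  998x1 + 5x2 ≥ 939   (nickel)
  11x2 ≥ 21   (chromium)
  x2 ≤ 3.4
  x1, x2 ≥ 0.
Both inputs are positive at the optimum. The nickel and chromium requirements are met with equality.
Optimal quantities: nickel briquettes = 0.9313 kg, return scrap = 1.909 kg.
Total cost: 29.68·0.9313 + 0.34·1.909 = 28.2900.

€28.29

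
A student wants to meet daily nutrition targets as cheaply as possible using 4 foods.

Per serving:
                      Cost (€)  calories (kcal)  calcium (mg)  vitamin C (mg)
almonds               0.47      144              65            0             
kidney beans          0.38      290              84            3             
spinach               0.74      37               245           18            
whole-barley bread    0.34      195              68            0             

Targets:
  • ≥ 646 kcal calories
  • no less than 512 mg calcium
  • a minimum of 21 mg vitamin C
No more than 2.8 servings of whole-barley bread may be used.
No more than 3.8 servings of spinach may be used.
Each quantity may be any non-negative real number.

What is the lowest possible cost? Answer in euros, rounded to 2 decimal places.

€1.81

Set it up as a linear program. Let x1 = servings of almonds, x2 = servings of kidney beans, x3 = servings of spinach, x4 = servings of whole-barley bread.
min 0.47x1 + 0.38x2 + 0.74x3 + 0.34x4 s.t.:
  144x1 + 290x2 + 37x3 + 195x4 ≥ 646   (calories)
  65x1 + 84x2 + 245x3 + 68x4 ≥ 512   (calcium)
  3x2 + 18x3 ≥ 21   (vitamin C)
  x4 ≤ 2.8
  x3 ≤ 3.8
  x1, x2, x3, x4 ≥ 0.
At the optimum only kidney beans, spinach are positive (almonds, whole-barley bread = 0). There the calories and calcium constraints are tight.
So kidney beans = 2.051 servings, spinach = 1.387 servings.
Hence cost = 0.38·2.051 + 0.74·1.387 = €1.8058.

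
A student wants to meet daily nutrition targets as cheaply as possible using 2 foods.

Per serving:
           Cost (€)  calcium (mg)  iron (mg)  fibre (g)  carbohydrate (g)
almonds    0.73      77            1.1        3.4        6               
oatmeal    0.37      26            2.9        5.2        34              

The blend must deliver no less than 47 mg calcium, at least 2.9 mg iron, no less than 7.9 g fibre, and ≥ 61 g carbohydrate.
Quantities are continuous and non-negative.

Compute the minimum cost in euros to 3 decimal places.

€0.667

Let x1 = servings of almonds, x2 = servings of oatmeal.
Minimise 0.73x1 + 0.37x2 s.t.:
  77x1 + 26x2 ≥ 47   (calcium)
  1.1x1 + 2.9x2 ≥ 2.9   (iron)
  3.4x1 + 5.2x2 ≥ 7.9   (fibre)
  6x1 + 34x2 ≥ 61   (carbohydrate)
  x1, x2 ≥ 0.
Both inputs are positive at the optimum. Binding constraints: calcium and carbohydrate.
That vertex is x1 = 0.004874, x2 = 1.793.
Cost = 0.73·0.004874 + 0.37·1.793 = 0.66697.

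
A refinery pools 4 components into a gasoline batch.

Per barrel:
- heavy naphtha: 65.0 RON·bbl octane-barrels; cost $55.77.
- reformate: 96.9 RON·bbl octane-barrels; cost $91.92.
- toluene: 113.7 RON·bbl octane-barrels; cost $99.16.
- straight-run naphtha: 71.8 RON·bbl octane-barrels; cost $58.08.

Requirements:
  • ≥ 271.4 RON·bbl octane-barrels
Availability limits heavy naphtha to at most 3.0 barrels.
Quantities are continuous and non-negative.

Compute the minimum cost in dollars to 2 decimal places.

$219.54

Let x1 = barrels of heavy naphtha, x2 = barrels of reformate, x3 = barrels of toluene, x4 = barrels of straight-run naphtha.
Minimise 55.77x1 + 91.92x2 + 99.16x3 + 58.08x4 subject to:
  65x1 + 96.9x2 + 113.7x3 + 71.8x4 ≥ 271.4   (octane-barrels)
  x1 ≤ 3
  x1, x2, x3, x4 ≥ 0.
The cheapest feasible vertex uses only straight-run naphtha; heavy naphtha, reformate, toluene are not used. Binding constraint: octane-barrels.
That vertex is x4 = 3.78.
Cost = 58.08·3.78 = 219.5424.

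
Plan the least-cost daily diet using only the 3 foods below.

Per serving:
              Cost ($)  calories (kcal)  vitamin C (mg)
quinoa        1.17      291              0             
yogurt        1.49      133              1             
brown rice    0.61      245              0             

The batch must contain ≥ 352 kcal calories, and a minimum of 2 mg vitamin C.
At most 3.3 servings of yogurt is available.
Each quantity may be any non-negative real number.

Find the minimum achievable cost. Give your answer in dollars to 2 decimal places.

Let x1 = servings of quinoa, x2 = servings of yogurt, x3 = servings of brown rice.
Minimise 1.17x1 + 1.49x2 + 0.61x3 subject to:
  291x1 + 133x2 + 245x3 ≥ 352   (calories)
  1x2 ≥ 2   (vitamin C)
  x2 ≤ 3.3
  x1, x2, x3 ≥ 0.
The optimal basis is {yogurt, brown rice}; quinoa drops out. The calories and vitamin C requirements are met with equality.
Optimal quantities: yogurt = 2 servings, brown rice = 0.351 servings.
Total cost: 1.49·2 + 0.61·0.351 = 3.1941.

$3.19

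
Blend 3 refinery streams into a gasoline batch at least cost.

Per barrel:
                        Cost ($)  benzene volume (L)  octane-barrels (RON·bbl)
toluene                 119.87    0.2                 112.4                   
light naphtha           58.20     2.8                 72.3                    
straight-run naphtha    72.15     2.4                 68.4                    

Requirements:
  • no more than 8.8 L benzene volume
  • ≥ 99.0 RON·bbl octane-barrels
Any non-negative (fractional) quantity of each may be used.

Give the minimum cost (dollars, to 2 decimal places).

$79.69

Let x1 = barrels of toluene, x2 = barrels of light naphtha, x3 = barrels of straight-run naphtha.
min 119.87x1 + 58.2x2 + 72.15x3 subject to:
  0.2x1 + 2.8x2 + 2.4x3 ≤ 8.8   (benzene volume)
  112.4x1 + 72.3x2 + 68.4x3 ≥ 99   (octane-barrels)
  x1, x2, x3 ≥ 0.
The optimal basis is {light naphtha}; toluene, straight-run naphtha drop out. The octane-barrels requirement is met with equality.
Optimal quantities: light naphtha = 1.3693 barrels.
Total cost: 58.2·1.3693 = 79.6933.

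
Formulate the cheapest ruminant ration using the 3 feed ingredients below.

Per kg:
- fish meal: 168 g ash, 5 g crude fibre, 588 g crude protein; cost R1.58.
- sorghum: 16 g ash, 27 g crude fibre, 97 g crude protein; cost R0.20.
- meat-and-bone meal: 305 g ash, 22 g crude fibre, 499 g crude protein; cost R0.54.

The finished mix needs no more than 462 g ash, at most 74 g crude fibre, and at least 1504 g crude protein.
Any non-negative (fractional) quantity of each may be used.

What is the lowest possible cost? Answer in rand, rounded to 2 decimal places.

This is a linear program. Let x1 = kg of fish meal, x2 = kg of sorghum, x3 = kg of meat-and-bone meal.
min 1.58x1 + 0.2x2 + 0.54x3 with:
  168x1 + 16x2 + 305x3 ≤ 462   (ash)
  5x1 + 27x2 + 22x3 ≤ 74   (crude fibre)
  588x1 + 97x2 + 499x3 ≥ 1504   (crude protein)
  x1, x2, x3 ≥ 0.
The optimal mix uses every input. The ash, crude fibre, crude protein requirements are met with equality.
That vertex is x1 = 1.914, x2 = 2.101, x3 = 0.3503.
Objective = 1.58·1.914 + 0.2·2.101 + 0.54·0.3503 = 3.6335.

R3.63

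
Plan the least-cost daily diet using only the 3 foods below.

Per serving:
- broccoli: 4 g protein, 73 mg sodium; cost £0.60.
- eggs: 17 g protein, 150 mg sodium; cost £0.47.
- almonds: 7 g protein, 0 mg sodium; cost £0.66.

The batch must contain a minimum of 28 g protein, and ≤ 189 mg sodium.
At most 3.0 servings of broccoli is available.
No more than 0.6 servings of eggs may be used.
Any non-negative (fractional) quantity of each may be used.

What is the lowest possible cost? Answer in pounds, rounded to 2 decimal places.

£1.96

Set it up as a linear program. Let x1 = servings of broccoli, x2 = servings of eggs, x3 = servings of almonds.
min 0.6x1 + 0.47x2 + 0.66x3 s.t.:
  4x1 + 17x2 + 7x3 ≥ 28   (protein)
  73x1 + 150x2 ≤ 189   (sodium)
  x1 ≤ 3
  x2 ≤ 0.6
  x1, x2, x3 ≥ 0.
The minimum-cost mix takes nothing from broccoli — only eggs, almonds. The protein and the eggs cap requirements are met with equality.
That vertex is x2 = 0.6, x3 = 2.543.
Cost = 0.47·0.6 + 0.66·2.543 = 1.9604.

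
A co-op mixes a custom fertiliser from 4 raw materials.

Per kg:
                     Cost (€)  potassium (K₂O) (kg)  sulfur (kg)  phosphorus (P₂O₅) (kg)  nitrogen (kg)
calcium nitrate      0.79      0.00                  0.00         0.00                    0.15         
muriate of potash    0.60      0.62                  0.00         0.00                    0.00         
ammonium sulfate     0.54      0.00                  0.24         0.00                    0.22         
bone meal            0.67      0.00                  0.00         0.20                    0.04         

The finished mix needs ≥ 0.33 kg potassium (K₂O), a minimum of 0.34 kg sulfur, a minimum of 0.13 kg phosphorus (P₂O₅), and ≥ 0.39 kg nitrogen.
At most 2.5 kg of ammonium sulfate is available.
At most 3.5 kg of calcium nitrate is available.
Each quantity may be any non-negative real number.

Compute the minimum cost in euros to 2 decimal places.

€1.65

Let x1 = kg of calcium nitrate, x2 = kg of muriate of potash, x3 = kg of ammonium sulfate, x4 = kg of bone meal.
min 0.79x1 + 0.6x2 + 0.54x3 + 0.67x4 subject to:
  0.62x2 ≥ 0.33   (potassium (K₂O))
  0.24x3 ≥ 0.34   (sulfur)
  0.2x4 ≥ 0.13   (phosphorus (P₂O₅))
  0.15x1 + 0.22x3 + 0.04x4 ≥ 0.39   (nitrogen)
  x3 ≤ 2.5
  x1 ≤ 3.5
  x1, x2, x3, x4 ≥ 0.
The optimal basis is {muriate of potash, ammonium sulfate, bone meal}; calcium nitrate drops out. The potassium (K₂O), phosphorus (P₂O₅), nitrogen requirements are met with equality.
So muriate of potash = 0.5323 kg, ammonium sulfate = 1.655 kg, bone meal = 0.65 kg.
Objective = 0.6·0.5323 + 0.54·1.655 + 0.67·0.65 = 1.6486.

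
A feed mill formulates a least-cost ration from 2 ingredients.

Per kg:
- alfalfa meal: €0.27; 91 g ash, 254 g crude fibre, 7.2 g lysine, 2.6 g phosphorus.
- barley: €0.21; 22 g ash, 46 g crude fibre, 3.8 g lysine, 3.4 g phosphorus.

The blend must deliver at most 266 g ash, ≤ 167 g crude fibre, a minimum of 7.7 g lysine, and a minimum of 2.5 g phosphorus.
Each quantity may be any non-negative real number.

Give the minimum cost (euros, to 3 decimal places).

€0.369

Set it up as a linear program. Let x1 = kg of alfalfa meal, x2 = kg of barley.
Minimise 0.27x1 + 0.21x2 with:
  91x1 + 22x2 ≤ 266   (ash)
  254x1 + 46x2 ≤ 167   (crude fibre)
  7.2x1 + 3.8x2 ≥ 7.7   (lysine)
  2.6x1 + 3.4x2 ≥ 2.5   (phosphorus)
  x1, x2 ≥ 0.
Both inputs are positive at the optimum. There the crude fibre and lysine constraints are tight.
So alfalfa meal = 0.4423 kg, barley = 1.188 kg.
Objective = 0.27·0.4423 + 0.21·1.188 = 0.36890.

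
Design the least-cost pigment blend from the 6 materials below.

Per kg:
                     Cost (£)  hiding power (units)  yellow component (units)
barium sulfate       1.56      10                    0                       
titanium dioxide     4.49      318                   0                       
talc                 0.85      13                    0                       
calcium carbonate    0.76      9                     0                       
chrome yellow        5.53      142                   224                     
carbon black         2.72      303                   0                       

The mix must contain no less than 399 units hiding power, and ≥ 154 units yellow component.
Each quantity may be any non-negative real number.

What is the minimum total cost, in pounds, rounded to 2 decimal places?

Treat it as an LP. Let x1 = kg of barium sulfate, x2 = kg of titanium dioxide, x3 = kg of talc, x4 = kg of calcium carbonate, x5 = kg of chrome yellow, x6 = kg of carbon black.
Minimise 1.56x1 + 4.49x2 + 0.85x3 + 0.76x4 + 5.53x5 + 2.72x6 subject to:
  10x1 + 318x2 + 13x3 + 9x4 + 142x5 + 303x6 ≥ 399   (hiding power)
  224x5 ≥ 154   (yellow component)
  x1, x2, x3, x4, x5, x6 ≥ 0.
The optimal basis is {chrome yellow, carbon black}; barium sulfate, titanium dioxide, talc, calcium carbonate drop out. Binding constraints: hiding power and yellow component.
Solving gives x5 = 0.6875, x6 = 0.9946.
Total cost: 5.53·0.6875 + 2.72·0.9946 = 6.5072.

£6.51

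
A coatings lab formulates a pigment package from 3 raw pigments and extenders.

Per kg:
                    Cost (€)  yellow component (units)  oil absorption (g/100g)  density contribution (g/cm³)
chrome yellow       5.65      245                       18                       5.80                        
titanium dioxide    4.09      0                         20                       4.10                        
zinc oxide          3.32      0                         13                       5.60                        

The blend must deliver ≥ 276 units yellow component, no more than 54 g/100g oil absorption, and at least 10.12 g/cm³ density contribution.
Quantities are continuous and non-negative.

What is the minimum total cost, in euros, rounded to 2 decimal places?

€8.49

Treat it as an LP. Let x1 = kg of chrome yellow, x2 = kg of titanium dioxide, x3 = kg of zinc oxide.
Minimise 5.65x1 + 4.09x2 + 3.32x3 subject to:
  245x1 ≥ 276   (yellow component)
  18x1 + 20x2 + 13x3 ≤ 54   (oil absorption)
  5.8x1 + 4.1x2 + 5.6x3 ≥ 10.12   (density contribution)
  x1, x2, x3 ≥ 0.
The minimum-cost mix takes nothing from titanium dioxide — only chrome yellow, zinc oxide. The yellow component and density contribution requirements are met with equality.
Solving gives x1 = 1.127, x3 = 0.6404.
Objective = 5.65·1.127 + 3.32·0.6404 = 8.4937.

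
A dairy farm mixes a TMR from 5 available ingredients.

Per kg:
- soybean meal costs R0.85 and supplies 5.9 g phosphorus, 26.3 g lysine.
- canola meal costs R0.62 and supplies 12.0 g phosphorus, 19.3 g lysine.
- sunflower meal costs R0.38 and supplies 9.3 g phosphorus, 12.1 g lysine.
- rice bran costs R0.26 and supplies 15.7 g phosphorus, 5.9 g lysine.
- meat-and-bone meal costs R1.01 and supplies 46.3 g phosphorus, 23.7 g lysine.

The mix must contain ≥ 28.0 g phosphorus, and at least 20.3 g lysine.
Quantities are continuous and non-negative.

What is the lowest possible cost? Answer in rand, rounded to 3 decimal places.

R0.720

Treat it as an LP. Let x1 = kg of soybean meal, x2 = kg of canola meal, x3 = kg of sunflower meal, x4 = kg of rice bran, x5 = kg of meat-and-bone meal.
Minimize 0.85x1 + 0.62x2 + 0.38x3 + 0.26x4 + 1.01x5 subject to:
  5.9x1 + 12x2 + 9.3x3 + 15.7x4 + 46.3x5 ≥ 28   (phosphorus)
  26.3x1 + 19.3x2 + 12.1x3 + 5.9x4 + 23.7x5 ≥ 20.3   (lysine)
  x1, x2, x3, x4, x5 ≥ 0.
The minimum-cost mix takes nothing from soybean meal, canola meal, meat-and-bone meal — only sunflower meal, rice bran. There the phosphorus and lysine constraints are tight.
Optimal quantities: sunflower meal = 1.136 kg, rice bran = 1.11 kg.
Hence cost = 0.38·1.136 + 0.26·1.11 = R0.72028.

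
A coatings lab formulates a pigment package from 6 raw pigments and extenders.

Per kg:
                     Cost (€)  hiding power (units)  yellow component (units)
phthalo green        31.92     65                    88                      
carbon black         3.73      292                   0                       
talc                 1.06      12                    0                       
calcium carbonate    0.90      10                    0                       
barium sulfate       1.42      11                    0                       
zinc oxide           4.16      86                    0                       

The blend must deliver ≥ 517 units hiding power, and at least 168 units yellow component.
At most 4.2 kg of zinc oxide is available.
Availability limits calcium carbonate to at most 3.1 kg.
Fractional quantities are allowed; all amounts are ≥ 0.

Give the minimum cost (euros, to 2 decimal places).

This is a linear program. Let x1 = kg of phthalo green, x2 = kg of carbon black, x3 = kg of talc, x4 = kg of calcium carbonate, x5 = kg of barium sulfate, x6 = kg of zinc oxide.
Minimise 31.92x1 + 3.73x2 + 1.06x3 + 0.9x4 + 1.42x5 + 4.16x6 s.t.:
  65x1 + 292x2 + 12x3 + 10x4 + 11x5 + 86x6 ≥ 517   (hiding power)
  88x1 ≥ 168   (yellow component)
  x6 ≤ 4.2
  x4 ≤ 3.1
  x1, x2, x3, x4, x5, x6 ≥ 0.
At the optimum only phthalo green, carbon black are positive (talc, calcium carbonate, barium sulfate, zinc oxide = 0). There the hiding power and yellow component constraints are tight.
So phthalo green = 1.909 kg, carbon black = 1.346 kg.
Hence cost = 31.92·1.909 + 3.73·1.346 = €65.9559.

€65.96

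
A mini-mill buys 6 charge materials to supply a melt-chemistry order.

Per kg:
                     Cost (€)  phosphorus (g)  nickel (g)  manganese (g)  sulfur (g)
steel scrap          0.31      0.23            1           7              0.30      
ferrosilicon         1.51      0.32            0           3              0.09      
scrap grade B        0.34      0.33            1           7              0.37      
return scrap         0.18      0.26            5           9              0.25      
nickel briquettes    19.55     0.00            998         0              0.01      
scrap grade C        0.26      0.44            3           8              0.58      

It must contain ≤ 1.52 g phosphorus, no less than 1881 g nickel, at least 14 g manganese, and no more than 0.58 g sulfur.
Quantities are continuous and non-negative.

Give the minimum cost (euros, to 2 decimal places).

Let x1 = kg of steel scrap, x2 = kg of ferrosilicon, x3 = kg of scrap grade B, x4 = kg of return scrap, x5 = kg of nickel briquettes, x6 = kg of scrap grade C.
Minimise 0.31x1 + 1.51x2 + 0.34x3 + 0.18x4 + 19.55x5 + 0.26x6 subject to:
  0.23x1 + 0.32x2 + 0.33x3 + 0.26x4 + 0.44x6 ≤ 1.52   (phosphorus)
  1x1 + 1x3 + 5x4 + 998x5 + 3x6 ≥ 1881   (nickel)
  7x1 + 3x2 + 7x3 + 9x4 + 8x6 ≥ 14   (manganese)
  0.3x1 + 0.09x2 + 0.37x3 + 0.25x4 + 0.01x5 + 0.58x6 ≤ 0.58   (sulfur)
  x1, x2, x3, x4, x5, x6 ≥ 0.
The minimum-cost mix takes nothing from steel scrap, ferrosilicon, scrap grade B, scrap grade C — only return scrap, nickel briquettes. The nickel and manganese requirements are met with equality.
So return scrap = 1.55556 kg, nickel briquettes = 1.87698 kg.
Cost = 0.18·1.55556 + 19.55·1.87698 = 36.97496.

€36.97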